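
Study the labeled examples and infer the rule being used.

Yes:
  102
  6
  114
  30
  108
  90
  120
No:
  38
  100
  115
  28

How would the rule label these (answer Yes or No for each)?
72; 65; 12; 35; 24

Yes, No, Yes, No, Yes

Rule: multiple of 3. This holds for each 'Yes' example and fails for each 'No' one.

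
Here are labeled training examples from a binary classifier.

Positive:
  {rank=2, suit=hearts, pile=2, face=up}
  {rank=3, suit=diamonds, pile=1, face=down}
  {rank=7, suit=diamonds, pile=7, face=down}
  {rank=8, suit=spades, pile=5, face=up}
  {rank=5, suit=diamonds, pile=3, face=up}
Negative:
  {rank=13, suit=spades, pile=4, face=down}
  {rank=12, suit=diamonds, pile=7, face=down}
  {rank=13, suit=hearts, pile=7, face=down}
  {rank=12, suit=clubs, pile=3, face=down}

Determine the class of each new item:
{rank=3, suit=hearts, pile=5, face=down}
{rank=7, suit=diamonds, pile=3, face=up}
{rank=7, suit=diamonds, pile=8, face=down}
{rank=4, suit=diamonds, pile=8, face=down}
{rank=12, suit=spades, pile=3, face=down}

The classifier is using: rank ≤ 8.
{rank=3, suit=hearts, pile=5, face=down} → rank = 3 → Positive. {rank=7, suit=diamonds, pile=3, face=up} → rank = 7 → Positive. {rank=7, suit=diamonds, pile=8, face=down} → rank = 7 → Positive. {rank=4, suit=diamonds, pile=8, face=down} → rank = 4 → Positive. {rank=12, suit=spades, pile=3, face=down} → rank = 12 → Negative.

Positive, Positive, Positive, Positive, Negative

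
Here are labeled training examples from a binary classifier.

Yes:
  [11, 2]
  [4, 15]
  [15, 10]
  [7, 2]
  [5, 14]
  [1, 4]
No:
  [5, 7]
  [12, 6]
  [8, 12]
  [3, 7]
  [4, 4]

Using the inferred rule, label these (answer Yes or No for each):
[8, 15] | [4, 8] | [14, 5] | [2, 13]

Yes, No, Yes, Yes

All 'Yes' examples share one property — sum is odd — and every 'No' example lacks it.
[8, 15]: Yes (8+15 = 23). [4, 8]: No (4+8 = 12). [14, 5]: Yes (14+5 = 19). [2, 13]: Yes (2+13 = 15).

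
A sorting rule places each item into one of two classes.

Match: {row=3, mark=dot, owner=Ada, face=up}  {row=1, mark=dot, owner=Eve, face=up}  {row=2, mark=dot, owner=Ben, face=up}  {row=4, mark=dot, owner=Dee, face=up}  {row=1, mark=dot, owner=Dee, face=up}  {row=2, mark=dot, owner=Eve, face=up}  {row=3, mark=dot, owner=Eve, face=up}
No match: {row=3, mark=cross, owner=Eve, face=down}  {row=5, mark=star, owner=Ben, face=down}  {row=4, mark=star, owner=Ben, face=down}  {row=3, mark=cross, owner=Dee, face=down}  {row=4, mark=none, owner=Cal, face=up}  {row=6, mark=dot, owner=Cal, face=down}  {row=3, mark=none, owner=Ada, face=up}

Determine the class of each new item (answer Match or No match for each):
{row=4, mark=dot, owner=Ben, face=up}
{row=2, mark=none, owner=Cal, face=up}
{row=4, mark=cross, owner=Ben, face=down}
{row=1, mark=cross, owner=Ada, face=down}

Match, No match, No match, No match

The common property of the 'Match' items is: mark is dot AND face is up. No 'No match' item has it.
{row=4, mark=dot, owner=Ben, face=up} — mark is dot, face is up, hence Match.
{row=2, mark=none, owner=Cal, face=up} — mark is none, face is up, hence No match.
{row=4, mark=cross, owner=Ben, face=down} — mark is cross, face is down, hence No match.
{row=1, mark=cross, owner=Ada, face=down} — mark is cross, face is down, hence No match.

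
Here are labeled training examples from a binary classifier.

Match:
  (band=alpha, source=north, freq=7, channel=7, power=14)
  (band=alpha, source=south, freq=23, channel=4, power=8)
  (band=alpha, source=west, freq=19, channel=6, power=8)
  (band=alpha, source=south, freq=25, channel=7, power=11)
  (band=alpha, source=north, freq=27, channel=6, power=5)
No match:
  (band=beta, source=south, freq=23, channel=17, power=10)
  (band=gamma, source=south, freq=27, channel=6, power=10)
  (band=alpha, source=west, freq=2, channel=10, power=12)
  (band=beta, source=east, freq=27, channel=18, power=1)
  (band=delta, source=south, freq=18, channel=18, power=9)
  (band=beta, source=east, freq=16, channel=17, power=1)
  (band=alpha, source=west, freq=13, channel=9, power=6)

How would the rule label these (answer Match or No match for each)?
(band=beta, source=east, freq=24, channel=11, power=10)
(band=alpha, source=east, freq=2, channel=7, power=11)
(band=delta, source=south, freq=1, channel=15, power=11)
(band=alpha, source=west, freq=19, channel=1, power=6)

Rule: band is alpha AND channel ≤ 7. This holds for each 'Match' example and fails for each 'No match' one.
(band=beta, source=east, freq=24, channel=11, power=10): band is beta, channel = 11, doesn't match → No match.
(band=alpha, source=east, freq=2, channel=7, power=11): band is alpha, channel = 7, fits → Match.
(band=delta, source=south, freq=1, channel=15, power=11): band is delta, channel = 15, doesn't match → No match.
(band=alpha, source=west, freq=19, channel=1, power=6): band is alpha, channel = 1, fits → Match.

No match, Match, No match, Match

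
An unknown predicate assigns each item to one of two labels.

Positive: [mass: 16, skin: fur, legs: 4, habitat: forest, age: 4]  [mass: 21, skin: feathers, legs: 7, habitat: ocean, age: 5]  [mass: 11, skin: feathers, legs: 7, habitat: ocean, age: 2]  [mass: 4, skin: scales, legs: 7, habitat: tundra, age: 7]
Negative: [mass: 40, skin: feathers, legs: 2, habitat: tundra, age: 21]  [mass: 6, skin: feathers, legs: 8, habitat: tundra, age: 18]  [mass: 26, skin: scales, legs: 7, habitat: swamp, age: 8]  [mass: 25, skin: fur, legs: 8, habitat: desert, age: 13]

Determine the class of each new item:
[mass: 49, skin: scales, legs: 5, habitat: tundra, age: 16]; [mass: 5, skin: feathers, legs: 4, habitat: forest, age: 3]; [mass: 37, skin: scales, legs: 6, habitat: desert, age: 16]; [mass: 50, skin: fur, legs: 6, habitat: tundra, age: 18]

Negative, Positive, Negative, Negative

A rule that fits every label: age ≤ 7 — true of each 'Positive' example, false of each 'Negative' one.
[mass: 49, skin: scales, legs: 5, habitat: tundra, age: 16] → age = 16 → Negative.
[mass: 5, skin: feathers, legs: 4, habitat: forest, age: 3] → age = 3 → Positive.
[mass: 37, skin: scales, legs: 6, habitat: desert, age: 16] → age = 16 → Negative.
[mass: 50, skin: fur, legs: 6, habitat: tundra, age: 18] → age = 18 → Negative.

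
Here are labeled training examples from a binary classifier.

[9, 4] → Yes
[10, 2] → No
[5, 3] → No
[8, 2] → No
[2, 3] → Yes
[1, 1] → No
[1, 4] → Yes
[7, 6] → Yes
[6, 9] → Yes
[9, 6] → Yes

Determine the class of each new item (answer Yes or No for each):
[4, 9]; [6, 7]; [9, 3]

The classifier is using: sum is odd.

Yes, Yes, No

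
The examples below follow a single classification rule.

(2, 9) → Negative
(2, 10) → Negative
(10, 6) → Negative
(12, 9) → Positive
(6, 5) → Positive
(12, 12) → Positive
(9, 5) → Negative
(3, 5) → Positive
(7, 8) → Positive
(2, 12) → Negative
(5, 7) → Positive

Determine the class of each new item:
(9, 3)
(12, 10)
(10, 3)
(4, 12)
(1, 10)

Negative, Positive, Negative, Negative, Negative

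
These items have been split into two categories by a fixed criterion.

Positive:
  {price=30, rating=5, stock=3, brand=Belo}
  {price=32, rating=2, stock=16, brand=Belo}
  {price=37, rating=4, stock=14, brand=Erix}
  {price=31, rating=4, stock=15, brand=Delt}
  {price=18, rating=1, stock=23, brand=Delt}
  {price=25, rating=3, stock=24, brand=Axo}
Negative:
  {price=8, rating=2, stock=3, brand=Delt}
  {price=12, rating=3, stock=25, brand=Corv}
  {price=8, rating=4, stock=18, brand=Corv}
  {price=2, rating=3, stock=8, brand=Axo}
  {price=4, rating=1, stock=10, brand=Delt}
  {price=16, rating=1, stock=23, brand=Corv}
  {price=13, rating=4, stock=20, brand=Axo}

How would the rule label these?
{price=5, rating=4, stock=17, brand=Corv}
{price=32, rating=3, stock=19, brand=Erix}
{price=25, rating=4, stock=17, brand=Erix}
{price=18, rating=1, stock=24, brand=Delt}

Negative, Positive, Positive, Positive

The simplest hypothesis consistent with all the labels is: price ≥ 18.
Negative: {price=5, rating=4, stock=17, brand=Corv}, since price = 5.
Positive: {price=32, rating=3, stock=19, brand=Erix}, since price = 32.
Positive: {price=25, rating=4, stock=17, brand=Erix}, since price = 25.
Positive: {price=18, rating=1, stock=24, brand=Delt}, since price = 18.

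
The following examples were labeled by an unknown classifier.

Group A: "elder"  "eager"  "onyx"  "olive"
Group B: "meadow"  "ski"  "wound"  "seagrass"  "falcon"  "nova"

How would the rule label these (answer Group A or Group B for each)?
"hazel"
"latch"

Group B, Group B

The pattern is that an item is 'Group A' exactly when: starts with a vowel.
"hazel": starts with 'h' — fails the rule, so Group B. "latch": starts with 'l' — fails the rule, so Group B.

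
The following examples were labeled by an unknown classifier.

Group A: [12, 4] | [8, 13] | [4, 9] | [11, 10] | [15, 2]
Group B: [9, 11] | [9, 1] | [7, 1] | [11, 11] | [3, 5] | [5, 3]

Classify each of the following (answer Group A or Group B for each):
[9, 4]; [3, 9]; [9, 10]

Group A, Group B, Group A

Rule: product is even. This holds for each 'Group A' example and fails for each 'Group B' one.
[9, 4] → 9·4 = 36 → Group A.
[3, 9] → 3·9 = 27 → Group B.
[9, 10] → 9·10 = 90 → Group A.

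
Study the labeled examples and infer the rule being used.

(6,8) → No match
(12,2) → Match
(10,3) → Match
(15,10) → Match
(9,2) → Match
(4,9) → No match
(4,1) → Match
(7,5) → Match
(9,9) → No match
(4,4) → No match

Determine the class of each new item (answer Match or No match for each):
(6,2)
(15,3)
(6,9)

Every 'Match' example satisfies: first > second. None of the 'No match' examples do.
(6,2) → 6 > 2 → Match.
(15,3) → 15 > 3 → Match.
(6,9) → 6 < 9 → No match.

Match, Match, No match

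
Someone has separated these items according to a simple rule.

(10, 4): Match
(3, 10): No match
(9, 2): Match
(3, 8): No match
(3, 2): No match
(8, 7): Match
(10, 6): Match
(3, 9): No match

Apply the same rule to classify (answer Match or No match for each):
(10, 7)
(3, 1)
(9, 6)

Match, No match, Match

Every 'Match' example satisfies: first ≥ 4. None of the 'No match' examples do.
(10, 7): first 10, qualifies → Match.
(3, 1): first 3, does not satisfy this → No match.
(9, 6): first 9, qualifies → Match.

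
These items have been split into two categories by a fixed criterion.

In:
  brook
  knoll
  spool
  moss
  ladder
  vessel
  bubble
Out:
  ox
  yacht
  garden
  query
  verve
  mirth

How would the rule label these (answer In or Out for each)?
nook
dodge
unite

Every 'In' example satisfies: has a double letter. None of the 'Out' examples do.
nook: 'oo' doubled — passes, so In. dodge: no doubled letter — lacks this property, so Out. unite: no doubled letter — lacks this property, so Out.

In, Out, Out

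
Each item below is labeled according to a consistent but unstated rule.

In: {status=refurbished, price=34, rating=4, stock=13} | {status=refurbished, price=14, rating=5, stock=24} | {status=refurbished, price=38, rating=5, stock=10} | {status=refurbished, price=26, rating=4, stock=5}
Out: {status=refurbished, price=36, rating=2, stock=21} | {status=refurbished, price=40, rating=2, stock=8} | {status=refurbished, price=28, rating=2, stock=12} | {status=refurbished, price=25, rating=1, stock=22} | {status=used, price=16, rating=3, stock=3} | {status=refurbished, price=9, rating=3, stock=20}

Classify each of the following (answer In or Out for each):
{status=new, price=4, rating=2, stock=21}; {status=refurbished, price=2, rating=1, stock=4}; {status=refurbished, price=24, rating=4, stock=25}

Out, Out, In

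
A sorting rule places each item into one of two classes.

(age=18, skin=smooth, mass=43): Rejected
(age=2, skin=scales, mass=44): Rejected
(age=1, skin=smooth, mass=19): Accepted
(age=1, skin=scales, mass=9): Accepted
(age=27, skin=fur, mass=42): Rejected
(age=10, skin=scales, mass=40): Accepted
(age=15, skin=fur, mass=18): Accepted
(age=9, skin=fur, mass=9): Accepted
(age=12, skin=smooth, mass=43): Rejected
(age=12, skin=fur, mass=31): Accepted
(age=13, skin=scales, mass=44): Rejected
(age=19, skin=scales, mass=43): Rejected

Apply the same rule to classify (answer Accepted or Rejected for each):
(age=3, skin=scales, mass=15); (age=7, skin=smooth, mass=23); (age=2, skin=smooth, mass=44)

The simplest hypothesis consistent with all the labels is: mass ≤ 40.

Accepted, Accepted, Rejected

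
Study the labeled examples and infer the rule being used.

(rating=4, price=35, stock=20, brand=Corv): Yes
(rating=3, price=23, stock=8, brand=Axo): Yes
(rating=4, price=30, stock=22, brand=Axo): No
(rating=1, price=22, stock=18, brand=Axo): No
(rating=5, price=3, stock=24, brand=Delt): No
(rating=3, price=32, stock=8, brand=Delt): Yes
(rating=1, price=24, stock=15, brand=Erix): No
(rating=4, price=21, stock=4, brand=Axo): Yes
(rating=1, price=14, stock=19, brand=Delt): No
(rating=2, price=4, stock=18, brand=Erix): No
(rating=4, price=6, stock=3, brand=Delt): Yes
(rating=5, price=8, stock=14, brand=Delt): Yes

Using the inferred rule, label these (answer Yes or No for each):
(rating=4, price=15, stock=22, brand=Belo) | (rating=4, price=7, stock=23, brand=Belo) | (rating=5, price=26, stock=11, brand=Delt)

A rule that fits every label: stock ≤ 20 AND rating ≥ 3 — true of each 'Yes' example, false of each 'No' one.
(rating=4, price=15, stock=22, brand=Belo): stock = 22, rating = 4 — doesn't match, so No.
(rating=4, price=7, stock=23, brand=Belo): stock = 23, rating = 4 — doesn't match, so No.
(rating=5, price=26, stock=11, brand=Delt): stock = 11, rating = 5 — fits, so Yes.

No, No, Yes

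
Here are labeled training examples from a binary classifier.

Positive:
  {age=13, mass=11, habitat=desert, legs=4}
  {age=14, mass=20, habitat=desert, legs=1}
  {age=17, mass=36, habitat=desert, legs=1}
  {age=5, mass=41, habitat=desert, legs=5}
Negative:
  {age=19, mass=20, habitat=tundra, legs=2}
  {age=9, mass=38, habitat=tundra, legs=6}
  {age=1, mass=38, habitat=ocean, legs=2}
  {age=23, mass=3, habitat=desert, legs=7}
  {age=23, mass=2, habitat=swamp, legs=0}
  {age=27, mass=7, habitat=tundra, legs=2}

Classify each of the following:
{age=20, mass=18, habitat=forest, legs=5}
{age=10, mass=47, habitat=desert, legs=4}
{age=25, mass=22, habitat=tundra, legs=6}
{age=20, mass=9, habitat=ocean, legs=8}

The rule appears to be: habitat is desert AND age ≤ 17.

Negative, Positive, Negative, Negative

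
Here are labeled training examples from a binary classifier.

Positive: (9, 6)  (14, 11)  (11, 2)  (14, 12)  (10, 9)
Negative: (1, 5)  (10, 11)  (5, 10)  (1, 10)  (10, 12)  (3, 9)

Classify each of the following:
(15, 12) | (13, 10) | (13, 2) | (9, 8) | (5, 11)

Positive, Positive, Positive, Positive, Negative

The common property of the 'Positive' items is: first > second. No 'Negative' item has it.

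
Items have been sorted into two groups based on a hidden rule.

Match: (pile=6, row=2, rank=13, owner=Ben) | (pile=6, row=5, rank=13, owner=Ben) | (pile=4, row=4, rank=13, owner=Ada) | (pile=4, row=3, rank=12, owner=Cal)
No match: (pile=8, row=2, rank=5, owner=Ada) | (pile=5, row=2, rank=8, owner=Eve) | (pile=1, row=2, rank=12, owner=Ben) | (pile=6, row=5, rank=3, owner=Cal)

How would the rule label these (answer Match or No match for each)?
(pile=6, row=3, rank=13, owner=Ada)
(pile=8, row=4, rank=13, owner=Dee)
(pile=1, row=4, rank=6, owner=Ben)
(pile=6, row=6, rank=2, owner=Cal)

Match, Match, No match, No match

Rule: rank ≥ 12 AND pile ≥ 4. This holds for each 'Match' example and fails for each 'No match' one.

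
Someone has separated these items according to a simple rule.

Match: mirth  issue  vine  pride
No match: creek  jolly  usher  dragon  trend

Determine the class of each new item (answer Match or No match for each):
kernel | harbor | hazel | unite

'Match' ⟺ contains 'i'.

No match, No match, No match, Match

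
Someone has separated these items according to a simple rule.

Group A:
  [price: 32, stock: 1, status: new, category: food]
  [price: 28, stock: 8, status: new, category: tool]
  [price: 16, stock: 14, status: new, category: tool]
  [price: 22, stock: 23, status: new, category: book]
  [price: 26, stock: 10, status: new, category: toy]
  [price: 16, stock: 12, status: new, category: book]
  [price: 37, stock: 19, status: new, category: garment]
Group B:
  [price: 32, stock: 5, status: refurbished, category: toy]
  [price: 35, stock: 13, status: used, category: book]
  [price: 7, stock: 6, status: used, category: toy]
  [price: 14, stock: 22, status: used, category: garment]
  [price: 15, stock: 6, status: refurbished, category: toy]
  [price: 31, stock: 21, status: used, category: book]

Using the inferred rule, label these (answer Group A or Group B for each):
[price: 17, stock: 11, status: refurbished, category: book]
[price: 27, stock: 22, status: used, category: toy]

Group B, Group B

The rule appears to be: status is new.
[price: 17, stock: 11, status: refurbished, category: book]: Group B (status is refurbished). [price: 27, stock: 22, status: used, category: toy]: Group B (status is used).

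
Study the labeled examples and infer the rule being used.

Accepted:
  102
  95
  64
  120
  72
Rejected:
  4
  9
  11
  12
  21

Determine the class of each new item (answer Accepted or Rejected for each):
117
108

A rule that fits every label: at least 64 — true of each 'Accepted' example, false of each 'Rejected' one.
117 → 117 ≥ 64 → Accepted.
108 → 108 ≥ 64 → Accepted.

Accepted, Accepted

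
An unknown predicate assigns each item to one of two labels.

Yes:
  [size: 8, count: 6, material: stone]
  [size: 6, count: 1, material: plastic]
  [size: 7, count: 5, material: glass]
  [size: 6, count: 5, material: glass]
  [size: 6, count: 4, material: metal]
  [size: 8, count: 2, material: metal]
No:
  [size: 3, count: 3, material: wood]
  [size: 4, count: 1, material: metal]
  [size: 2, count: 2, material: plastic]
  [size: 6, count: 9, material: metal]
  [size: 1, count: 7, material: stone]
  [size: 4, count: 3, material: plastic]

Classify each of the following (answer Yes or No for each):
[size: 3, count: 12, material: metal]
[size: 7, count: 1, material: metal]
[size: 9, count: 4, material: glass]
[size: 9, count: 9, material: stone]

'Yes' ⟺ count ≤ 6 AND size ≥ 6.

No, Yes, Yes, No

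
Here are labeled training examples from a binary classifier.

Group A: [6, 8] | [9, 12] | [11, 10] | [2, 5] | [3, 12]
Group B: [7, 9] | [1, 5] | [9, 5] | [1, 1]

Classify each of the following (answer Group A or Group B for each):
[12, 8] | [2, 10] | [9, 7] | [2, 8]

The distinguishing property — product is even — holds for all the 'Group A' cases and none of the 'Group B' cases.
[12, 8]: Group A (12·8 = 96). [2, 10]: Group A (2·10 = 20). [9, 7]: Group B (9·7 = 63). [2, 8]: Group A (2·8 = 16).

Group A, Group A, Group B, Group A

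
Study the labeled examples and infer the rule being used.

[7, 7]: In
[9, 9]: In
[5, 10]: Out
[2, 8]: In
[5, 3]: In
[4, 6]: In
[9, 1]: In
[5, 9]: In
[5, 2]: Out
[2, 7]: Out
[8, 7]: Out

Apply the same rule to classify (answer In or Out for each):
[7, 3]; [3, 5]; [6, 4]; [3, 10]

Looking at the examples, the only property every 'In' case has and every 'Out' case lacks is: sum is even.
[7, 3]: 7+3 = 10, satisfies this → In. [3, 5]: 3+5 = 8, satisfies this → In. [6, 4]: 6+4 = 10, satisfies this → In. [3, 10]: 3+10 = 13, doesn't match → Out.

In, In, In, Out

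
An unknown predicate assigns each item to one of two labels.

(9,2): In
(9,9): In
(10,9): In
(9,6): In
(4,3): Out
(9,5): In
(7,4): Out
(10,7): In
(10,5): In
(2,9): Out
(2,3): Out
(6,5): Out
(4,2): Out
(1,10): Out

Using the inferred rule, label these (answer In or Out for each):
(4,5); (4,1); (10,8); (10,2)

All 'In' examples share one property — first ≥ 9 — and every 'Out' example lacks it.

Out, Out, In, In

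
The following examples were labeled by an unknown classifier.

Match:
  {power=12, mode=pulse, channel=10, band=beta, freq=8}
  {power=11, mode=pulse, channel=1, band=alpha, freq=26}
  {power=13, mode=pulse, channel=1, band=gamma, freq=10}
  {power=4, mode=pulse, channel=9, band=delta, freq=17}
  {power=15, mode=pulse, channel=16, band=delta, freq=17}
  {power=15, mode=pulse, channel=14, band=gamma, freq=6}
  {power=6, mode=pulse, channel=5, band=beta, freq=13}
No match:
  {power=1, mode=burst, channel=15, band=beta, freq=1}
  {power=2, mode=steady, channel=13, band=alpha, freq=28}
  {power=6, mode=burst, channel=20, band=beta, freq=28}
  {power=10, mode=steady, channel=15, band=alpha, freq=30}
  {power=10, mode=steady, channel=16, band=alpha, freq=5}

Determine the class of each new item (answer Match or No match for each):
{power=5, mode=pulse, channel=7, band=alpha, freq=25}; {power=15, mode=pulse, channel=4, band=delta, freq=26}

Match, Match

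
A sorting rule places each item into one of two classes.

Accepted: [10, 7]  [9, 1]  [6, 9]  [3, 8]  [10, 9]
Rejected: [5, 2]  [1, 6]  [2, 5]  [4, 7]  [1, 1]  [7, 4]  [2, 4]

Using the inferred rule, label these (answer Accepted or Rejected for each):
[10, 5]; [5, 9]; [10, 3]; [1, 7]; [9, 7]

Accepted, Accepted, Accepted, Rejected, Accepted

A rule that fits every label: max ≥ 8 — true of each 'Accepted' example, false of each 'Rejected' one.
[10, 5] — max 10, hence Accepted.
[5, 9] — max 9, hence Accepted.
[10, 3] — max 10, hence Accepted.
[1, 7] — max 7, hence Rejected.
[9, 7] — max 9, hence Accepted.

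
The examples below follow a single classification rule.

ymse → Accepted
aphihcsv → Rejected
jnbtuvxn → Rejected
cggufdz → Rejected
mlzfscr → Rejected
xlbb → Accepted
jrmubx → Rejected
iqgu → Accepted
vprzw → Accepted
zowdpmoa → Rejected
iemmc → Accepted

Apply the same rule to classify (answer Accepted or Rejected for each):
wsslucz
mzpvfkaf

Rejected, Rejected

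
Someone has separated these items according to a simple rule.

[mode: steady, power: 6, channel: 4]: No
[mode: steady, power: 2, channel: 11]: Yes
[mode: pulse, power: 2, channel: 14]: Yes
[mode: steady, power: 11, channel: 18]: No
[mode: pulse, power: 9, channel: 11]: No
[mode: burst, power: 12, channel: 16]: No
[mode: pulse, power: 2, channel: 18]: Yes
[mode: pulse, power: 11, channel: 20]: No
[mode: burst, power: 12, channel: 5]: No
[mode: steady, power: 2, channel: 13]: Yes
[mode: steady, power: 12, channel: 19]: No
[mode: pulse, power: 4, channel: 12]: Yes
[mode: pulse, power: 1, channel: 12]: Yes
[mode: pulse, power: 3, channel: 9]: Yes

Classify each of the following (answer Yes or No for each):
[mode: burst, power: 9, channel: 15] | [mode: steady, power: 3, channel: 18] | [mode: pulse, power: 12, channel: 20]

No, Yes, No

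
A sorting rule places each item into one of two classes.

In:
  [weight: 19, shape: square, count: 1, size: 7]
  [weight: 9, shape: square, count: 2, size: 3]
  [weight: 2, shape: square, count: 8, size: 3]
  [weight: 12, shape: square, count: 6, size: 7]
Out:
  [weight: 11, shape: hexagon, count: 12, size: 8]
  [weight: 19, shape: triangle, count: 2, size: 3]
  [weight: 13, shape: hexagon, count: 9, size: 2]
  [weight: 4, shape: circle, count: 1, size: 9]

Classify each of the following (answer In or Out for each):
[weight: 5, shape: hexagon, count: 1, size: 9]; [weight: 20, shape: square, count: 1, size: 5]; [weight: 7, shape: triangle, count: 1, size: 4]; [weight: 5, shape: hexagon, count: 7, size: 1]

Out, In, Out, Out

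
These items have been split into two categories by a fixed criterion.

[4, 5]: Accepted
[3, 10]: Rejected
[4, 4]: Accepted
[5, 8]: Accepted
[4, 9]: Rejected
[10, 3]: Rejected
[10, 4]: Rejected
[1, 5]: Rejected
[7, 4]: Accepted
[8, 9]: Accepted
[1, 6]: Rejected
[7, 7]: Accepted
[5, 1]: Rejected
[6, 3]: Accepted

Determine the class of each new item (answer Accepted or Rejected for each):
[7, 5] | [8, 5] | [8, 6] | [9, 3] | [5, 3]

Accepted, Accepted, Accepted, Rejected, Accepted

The pattern is that an item is 'Accepted' exactly when: |first − second| ≤ 3.
[7, 5] — |7−5| = 2, hence Accepted.
[8, 5] — |8−5| = 3, hence Accepted.
[8, 6] — |8−6| = 2, hence Accepted.
[9, 3] — |9−3| = 6, hence Rejected.
[5, 3] — |5−3| = 2, hence Accepted.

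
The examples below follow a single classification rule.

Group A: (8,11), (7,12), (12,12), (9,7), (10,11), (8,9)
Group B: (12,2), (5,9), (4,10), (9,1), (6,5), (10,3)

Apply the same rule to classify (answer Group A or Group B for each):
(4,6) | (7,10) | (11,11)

Every 'Group A' example satisfies: sum ≥ 16. None of the 'Group B' examples do.

Group B, Group A, Group A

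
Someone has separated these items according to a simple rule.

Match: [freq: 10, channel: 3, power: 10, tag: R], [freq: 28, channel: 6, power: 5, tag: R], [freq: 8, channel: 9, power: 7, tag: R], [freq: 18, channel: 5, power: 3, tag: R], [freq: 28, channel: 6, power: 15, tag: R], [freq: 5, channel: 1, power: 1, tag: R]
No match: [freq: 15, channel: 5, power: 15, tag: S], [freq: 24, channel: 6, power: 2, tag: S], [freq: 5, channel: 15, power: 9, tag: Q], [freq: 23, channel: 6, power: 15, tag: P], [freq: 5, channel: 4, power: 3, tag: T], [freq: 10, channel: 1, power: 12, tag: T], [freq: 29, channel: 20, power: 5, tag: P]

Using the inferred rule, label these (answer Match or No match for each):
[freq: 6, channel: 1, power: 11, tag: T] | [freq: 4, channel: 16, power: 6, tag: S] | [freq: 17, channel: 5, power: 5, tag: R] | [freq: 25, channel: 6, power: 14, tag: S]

No match, No match, Match, No match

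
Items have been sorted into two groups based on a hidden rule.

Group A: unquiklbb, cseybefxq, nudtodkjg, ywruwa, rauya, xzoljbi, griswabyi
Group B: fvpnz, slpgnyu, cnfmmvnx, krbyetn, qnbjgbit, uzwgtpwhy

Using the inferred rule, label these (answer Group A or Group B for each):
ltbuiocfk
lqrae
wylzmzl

The simplest hypothesis consistent with all the labels is: has ≥ 2 vowels.
Group A: ltbuiocfk, since 3 vowels. Group A: lqrae, since 2 vowels. Group B: wylzmzl, since 0 vowels.

Group A, Group A, Group B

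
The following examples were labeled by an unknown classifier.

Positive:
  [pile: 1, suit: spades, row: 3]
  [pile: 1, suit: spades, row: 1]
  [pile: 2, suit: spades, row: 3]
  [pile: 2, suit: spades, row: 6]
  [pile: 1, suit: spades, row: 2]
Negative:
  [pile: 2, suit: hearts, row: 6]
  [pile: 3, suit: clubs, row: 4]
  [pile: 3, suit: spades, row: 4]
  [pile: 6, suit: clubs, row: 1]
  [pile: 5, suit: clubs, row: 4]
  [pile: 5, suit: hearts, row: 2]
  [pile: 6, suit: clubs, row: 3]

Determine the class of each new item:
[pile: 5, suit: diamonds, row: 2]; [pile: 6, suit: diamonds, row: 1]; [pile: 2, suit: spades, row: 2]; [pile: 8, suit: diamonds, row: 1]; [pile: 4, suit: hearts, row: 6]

One predicate separates the groups cleanly: suit is spades AND pile ≤ 2.
[pile: 5, suit: diamonds, row: 2]: suit is diamonds, pile = 5, does not fit → Negative.
[pile: 6, suit: diamonds, row: 1]: suit is diamonds, pile = 6, does not fit → Negative.
[pile: 2, suit: spades, row: 2]: suit is spades, pile = 2, fits → Positive.
[pile: 8, suit: diamonds, row: 1]: suit is diamonds, pile = 8, does not fit → Negative.
[pile: 4, suit: hearts, row: 6]: suit is hearts, pile = 4, does not fit → Negative.

Negative, Negative, Positive, Negative, Negative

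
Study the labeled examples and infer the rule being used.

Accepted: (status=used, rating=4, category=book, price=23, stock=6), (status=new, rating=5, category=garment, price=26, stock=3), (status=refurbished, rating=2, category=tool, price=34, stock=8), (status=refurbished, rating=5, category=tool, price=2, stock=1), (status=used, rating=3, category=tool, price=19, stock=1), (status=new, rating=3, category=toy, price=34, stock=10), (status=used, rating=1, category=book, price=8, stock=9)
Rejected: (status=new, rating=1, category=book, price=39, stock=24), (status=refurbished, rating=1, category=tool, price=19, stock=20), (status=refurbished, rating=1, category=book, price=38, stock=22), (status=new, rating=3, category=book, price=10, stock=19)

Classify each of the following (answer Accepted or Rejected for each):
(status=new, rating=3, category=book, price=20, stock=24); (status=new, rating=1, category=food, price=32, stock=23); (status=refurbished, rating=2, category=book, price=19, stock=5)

One predicate separates the groups cleanly: stock ≤ 10.
(status=new, rating=3, category=book, price=20, stock=24): Rejected (stock = 24).
(status=new, rating=1, category=food, price=32, stock=23): Rejected (stock = 23).
(status=refurbished, rating=2, category=book, price=19, stock=5): Accepted (stock = 5).

Rejected, Rejected, Accepted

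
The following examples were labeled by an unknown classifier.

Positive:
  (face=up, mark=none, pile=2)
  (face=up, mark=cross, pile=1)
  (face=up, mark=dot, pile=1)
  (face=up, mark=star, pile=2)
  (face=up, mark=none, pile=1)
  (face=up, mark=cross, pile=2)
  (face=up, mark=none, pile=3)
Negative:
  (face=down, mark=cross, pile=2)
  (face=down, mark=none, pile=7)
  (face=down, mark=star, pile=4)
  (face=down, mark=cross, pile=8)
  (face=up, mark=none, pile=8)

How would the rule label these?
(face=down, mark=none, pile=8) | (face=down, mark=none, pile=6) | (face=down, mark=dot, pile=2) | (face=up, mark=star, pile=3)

The pattern is that an item is 'Positive' exactly when: face is up AND pile ≤ 3.

Negative, Negative, Negative, Positive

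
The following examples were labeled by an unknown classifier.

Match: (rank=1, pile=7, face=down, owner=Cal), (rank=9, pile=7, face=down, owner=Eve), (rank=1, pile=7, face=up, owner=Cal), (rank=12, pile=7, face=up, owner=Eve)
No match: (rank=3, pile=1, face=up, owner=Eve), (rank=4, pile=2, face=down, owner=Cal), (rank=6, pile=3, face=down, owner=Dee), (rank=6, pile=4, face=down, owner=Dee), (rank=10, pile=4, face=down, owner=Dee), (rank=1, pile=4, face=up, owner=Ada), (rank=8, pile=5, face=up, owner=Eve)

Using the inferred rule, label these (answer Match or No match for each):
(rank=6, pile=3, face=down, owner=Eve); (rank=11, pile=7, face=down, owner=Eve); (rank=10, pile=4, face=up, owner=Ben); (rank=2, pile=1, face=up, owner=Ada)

The simplest hypothesis consistent with all the labels is: pile = 7.
(rank=6, pile=3, face=down, owner=Eve) → pile = 3 → No match. (rank=11, pile=7, face=down, owner=Eve) → pile = 7 → Match. (rank=10, pile=4, face=up, owner=Ben) → pile = 4 → No match. (rank=2, pile=1, face=up, owner=Ada) → pile = 1 → No match.

No match, Match, No match, No match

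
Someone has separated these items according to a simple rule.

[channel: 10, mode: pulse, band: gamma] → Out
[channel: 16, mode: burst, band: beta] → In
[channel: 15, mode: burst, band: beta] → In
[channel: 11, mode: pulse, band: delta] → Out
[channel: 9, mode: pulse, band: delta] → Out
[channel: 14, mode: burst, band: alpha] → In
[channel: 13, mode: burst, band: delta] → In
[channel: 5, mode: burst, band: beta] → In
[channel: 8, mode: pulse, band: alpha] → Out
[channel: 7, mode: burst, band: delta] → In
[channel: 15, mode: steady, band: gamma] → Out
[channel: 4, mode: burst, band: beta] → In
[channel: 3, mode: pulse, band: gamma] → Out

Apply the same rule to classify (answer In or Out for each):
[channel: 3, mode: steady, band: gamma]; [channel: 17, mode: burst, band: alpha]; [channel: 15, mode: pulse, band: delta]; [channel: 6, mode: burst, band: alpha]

Out, In, Out, In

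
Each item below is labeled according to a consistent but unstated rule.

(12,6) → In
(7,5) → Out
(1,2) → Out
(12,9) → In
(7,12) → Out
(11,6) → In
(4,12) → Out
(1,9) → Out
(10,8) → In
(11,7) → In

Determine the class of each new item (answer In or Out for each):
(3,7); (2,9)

The rule appears to be: first ≥ 8.
(3,7): Out (first 3). (2,9): Out (first 2).

Out, Out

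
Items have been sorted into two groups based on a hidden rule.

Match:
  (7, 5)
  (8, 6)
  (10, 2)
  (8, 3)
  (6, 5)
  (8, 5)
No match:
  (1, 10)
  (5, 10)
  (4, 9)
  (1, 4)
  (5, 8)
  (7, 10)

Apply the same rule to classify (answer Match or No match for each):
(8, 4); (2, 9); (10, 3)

The rule appears to be: first > second.
(8, 4): 8 > 4, satisfies this → Match. (2, 9): 2 < 9, fails this test → No match. (10, 3): 10 > 3, satisfies this → Match.

Match, No match, Match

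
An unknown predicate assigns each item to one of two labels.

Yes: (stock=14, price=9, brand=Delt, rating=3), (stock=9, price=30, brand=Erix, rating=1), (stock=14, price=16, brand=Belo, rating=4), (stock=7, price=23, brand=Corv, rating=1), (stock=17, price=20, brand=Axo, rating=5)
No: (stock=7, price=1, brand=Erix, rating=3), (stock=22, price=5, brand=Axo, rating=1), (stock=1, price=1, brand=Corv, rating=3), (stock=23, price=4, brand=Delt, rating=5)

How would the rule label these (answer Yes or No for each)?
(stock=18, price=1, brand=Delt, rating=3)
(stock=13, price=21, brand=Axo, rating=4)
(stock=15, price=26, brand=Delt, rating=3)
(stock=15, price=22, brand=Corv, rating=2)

The classifier is using: price ≥ 9.
No: (stock=18, price=1, brand=Delt, rating=3), since price = 1. Yes: (stock=13, price=21, brand=Axo, rating=4), since price = 21. Yes: (stock=15, price=26, brand=Delt, rating=3), since price = 26. Yes: (stock=15, price=22, brand=Corv, rating=2), since price = 22.

No, Yes, Yes, Yes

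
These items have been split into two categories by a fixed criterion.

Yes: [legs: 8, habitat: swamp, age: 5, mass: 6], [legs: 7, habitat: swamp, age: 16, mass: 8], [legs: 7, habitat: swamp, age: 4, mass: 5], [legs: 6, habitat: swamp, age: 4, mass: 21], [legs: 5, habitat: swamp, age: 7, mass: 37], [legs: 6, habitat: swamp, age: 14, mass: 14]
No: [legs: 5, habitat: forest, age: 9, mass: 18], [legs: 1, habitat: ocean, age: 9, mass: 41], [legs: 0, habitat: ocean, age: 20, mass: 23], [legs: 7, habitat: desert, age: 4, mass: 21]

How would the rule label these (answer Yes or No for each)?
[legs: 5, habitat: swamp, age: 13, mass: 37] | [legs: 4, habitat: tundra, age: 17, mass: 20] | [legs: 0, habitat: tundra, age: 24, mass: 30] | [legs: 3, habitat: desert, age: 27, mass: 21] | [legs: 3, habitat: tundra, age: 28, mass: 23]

Yes, No, No, No, No

All 'Yes' examples share one property — habitat is swamp — and every 'No' example lacks it.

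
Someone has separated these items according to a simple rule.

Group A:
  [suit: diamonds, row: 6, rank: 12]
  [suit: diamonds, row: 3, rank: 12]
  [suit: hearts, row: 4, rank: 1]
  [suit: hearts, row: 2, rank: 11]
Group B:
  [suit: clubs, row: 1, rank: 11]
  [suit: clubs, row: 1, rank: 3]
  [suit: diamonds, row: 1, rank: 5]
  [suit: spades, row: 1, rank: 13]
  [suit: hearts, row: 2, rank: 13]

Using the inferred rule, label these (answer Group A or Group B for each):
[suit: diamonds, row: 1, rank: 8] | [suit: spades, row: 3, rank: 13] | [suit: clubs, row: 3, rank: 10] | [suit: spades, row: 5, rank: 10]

Every 'Group A' example satisfies: rank ≤ 12 AND row ≥ 2. None of the 'Group B' examples do.
[suit: diamonds, row: 1, rank: 8]: rank = 8, row = 1, does not fit → Group B. [suit: spades, row: 3, rank: 13]: rank = 13, row = 3, does not fit → Group B. [suit: clubs, row: 3, rank: 10]: rank = 10, row = 3, passes → Group A. [suit: spades, row: 5, rank: 10]: rank = 10, row = 5, passes → Group A.

Group B, Group B, Group A, Group A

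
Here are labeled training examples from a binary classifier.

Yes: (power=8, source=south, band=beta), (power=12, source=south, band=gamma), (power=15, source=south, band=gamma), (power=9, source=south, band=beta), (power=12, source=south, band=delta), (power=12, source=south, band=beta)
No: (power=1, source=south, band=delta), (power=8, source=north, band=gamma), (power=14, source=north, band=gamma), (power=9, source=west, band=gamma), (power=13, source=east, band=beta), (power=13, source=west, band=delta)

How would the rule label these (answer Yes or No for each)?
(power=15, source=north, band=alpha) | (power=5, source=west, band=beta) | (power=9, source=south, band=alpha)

No, No, Yes

The distinguishing property — source is south AND power ≥ 8 — holds for all the 'Yes' cases and none of the 'No' cases.
(power=15, source=north, band=alpha) → source is north, power = 15 → No. (power=5, source=west, band=beta) → source is west, power = 5 → No. (power=9, source=south, band=alpha) → source is south, power = 9 → Yes.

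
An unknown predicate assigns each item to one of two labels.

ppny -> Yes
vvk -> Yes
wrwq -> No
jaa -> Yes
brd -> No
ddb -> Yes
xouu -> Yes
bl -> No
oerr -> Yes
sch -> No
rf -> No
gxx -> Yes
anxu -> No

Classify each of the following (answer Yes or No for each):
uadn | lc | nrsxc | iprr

One predicate separates the groups cleanly: has a double letter.

No, No, No, Yes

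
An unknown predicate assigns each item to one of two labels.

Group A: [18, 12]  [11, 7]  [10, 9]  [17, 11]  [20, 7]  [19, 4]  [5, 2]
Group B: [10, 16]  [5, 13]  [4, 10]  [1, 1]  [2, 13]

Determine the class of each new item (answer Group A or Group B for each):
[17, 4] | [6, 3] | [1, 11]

Group A, Group A, Group B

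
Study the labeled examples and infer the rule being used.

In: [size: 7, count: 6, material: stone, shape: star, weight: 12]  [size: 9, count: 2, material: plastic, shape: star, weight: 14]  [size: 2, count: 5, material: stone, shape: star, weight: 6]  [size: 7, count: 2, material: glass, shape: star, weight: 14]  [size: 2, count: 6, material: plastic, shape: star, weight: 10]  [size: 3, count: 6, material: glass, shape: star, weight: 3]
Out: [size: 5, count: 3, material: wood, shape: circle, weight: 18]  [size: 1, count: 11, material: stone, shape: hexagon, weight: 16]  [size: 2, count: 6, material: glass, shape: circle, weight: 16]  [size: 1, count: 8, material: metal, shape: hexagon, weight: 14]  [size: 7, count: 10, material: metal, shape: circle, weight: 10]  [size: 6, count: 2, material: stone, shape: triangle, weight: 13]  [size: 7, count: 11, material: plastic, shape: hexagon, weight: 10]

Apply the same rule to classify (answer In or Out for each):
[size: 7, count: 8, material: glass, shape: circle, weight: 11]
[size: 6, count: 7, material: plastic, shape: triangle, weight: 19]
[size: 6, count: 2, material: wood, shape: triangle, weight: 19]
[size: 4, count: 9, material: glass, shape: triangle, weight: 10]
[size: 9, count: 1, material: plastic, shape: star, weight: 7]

The distinguishing property — shape is star — holds for all the 'In' cases and none of the 'Out' cases.
[size: 7, count: 8, material: glass, shape: circle, weight: 11]: shape is circle — doesn't match, so Out. [size: 6, count: 7, material: plastic, shape: triangle, weight: 19]: shape is triangle — doesn't match, so Out. [size: 6, count: 2, material: wood, shape: triangle, weight: 19]: shape is triangle — doesn't match, so Out. [size: 4, count: 9, material: glass, shape: triangle, weight: 10]: shape is triangle — doesn't match, so Out. [size: 9, count: 1, material: plastic, shape: star, weight: 7]: shape is star — satisfies this, so In.

Out, Out, Out, Out, In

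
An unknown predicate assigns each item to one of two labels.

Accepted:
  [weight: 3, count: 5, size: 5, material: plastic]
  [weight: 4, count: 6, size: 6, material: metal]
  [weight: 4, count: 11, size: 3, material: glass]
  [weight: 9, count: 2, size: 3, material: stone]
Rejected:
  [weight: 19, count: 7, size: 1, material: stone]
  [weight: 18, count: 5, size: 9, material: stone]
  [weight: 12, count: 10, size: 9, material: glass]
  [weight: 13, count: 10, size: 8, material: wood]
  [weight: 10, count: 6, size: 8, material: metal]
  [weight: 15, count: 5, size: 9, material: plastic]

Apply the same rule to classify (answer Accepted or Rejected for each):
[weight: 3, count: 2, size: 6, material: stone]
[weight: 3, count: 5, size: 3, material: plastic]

A rule that fits every label: weight ≤ 9 — true of each 'Accepted' example, false of each 'Rejected' one.
[weight: 3, count: 2, size: 6, material: stone] → weight = 3 → Accepted. [weight: 3, count: 5, size: 3, material: plastic] → weight = 3 → Accepted.

Accepted, Accepted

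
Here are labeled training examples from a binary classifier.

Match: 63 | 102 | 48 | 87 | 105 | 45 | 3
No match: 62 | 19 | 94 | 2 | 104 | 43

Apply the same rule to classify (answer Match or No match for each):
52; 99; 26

No match, Match, No match

All 'Match' examples share one property — multiple of 3 — and every 'No match' example lacks it.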